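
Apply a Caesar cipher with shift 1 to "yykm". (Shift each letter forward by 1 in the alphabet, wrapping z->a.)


Input: 'yykm', shift = 1
Operation: for each letter, (position + 1) mod 26
Mapping: 'y'(24+1=25)->'z', 'y'(24+1=25)->'z', 'k'(10+1=11)->'l', 'm'(12+1=13)->'n'
Result: zzln


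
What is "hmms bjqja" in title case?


Input string: 'hmms bjqja'
Operation: capitalize first letter of each word
Word transformations: 'hmms'->'Hmms', 'bjqja'->'Bjqja'
Result: Hmms Bjqja


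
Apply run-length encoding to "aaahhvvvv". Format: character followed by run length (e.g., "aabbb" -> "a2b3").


Input: 'aaahhvvvv'
Operation: identify consecutive runs
Runs: 'aaa' -> a3, 'hh' -> h2, 'vvvv' -> v4
Encoded: a3h2v4


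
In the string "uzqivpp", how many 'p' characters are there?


Input string: 'uzqivpp'
Target character: 'p'
Scan each position: s[5]='p', s[6]='p'
Matches found at indices: 5, 6
Total: 2


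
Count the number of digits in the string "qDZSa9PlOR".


Input string: 'qDZSa9PlOR'
Operation: count digit characters (0-9)
Scan: 'q', 'D', 'Z', 'S', 'a', '9'(digit), 'P', 'l', 'O', 'R'
Digits found: 1
Result: 1


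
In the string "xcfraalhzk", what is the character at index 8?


Input string: 'xcfraalhzk'
Operation: get character at index 8
Index mapping: s[0]='x', s[1]='c', s[2]='f', s[3]='r', s[4]='a', s[5]='a', s[6]='l', s[7]='h', s[8]='z'
Result: 'z'


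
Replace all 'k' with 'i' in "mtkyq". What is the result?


Input string: 'mtkyq'
Operation: replace 'k' with 'i'
Positions of 'k': 2
After replacement: mtiyq


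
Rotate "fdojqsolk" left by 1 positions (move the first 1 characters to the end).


Input: 'fdojqsolk', shift = 1
Operation: split at index 1 and swap parts
Front part s[0:1] = 'f'
Back part s[1:] = 'dojqsolk'
Rotated = back + front = 'dojqsolk' + 'f'
Result: dojqsolkf


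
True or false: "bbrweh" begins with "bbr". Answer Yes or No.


Input string: 'bbrweh'
Prefix to check: 'bbr'
First 3 characters of input: 'bbr'
Match: True
Result: Yes


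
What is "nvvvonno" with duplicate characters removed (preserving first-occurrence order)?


Input: 'nvvvonno'
Operation: keep first occurrence of each character
Scan: s[0]='n' new -> keep; s[1]='v' new -> keep; s[2]='v' seen -> skip; s[3]='v' seen -> skip; s[4]='o' new -> keep; s[5]='n' seen -> skip; s[6]='n' seen -> skip; s[7]='o' seen -> skip
Result: nvo


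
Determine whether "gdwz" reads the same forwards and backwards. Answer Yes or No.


Input string: 'gdwz'
Reversed: 'zwdg'
Compare pairs: s[0]='g' vs s[3]='z' (mismatch), s[1]='d' vs s[2]='w' (mismatch)
Palindrome: No


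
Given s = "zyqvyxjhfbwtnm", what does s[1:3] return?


Input string: 'zyqvyxjhfbwtnm'
Operation: slice [1:3]
Extract characters: s[1]='y', s[2]='q'
Result: yq


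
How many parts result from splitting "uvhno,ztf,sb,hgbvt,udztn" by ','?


Input string: 'uvhno,ztf,sb,hgbvt,udztn'
Delimiter: ','
Split result: 'uvhno', 'ztf', 'sb', 'hgbvt', 'udztn'
Number of parts: 5


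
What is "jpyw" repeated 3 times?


Input string: 'jpyw'
Operation: repeat 3 times
Concatenation: 'jpyw' + 'jpyw' + 'jpyw'
Result: jpywjpywjpyw


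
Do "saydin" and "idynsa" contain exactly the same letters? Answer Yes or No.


String 1: 'saydin' -> sorted: 'adinsy'
String 2: 'idynsa' -> sorted: 'adinsy'
Compare sorted forms: 'adinsy' == 'adinsy'
Anagram: Yes


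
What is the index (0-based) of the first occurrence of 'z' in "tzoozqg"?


Input string: 'tzoozqg'
Target: 'z'
Scanning left to right: s[0]='t', s[1]='z'
First match at index: 1


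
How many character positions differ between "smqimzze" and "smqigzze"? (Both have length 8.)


String 1: 'smqimzze'
String 2: 'smqigzze'
Compare each position: pos 0: 's'=='s', pos 1: 'm'=='m', pos 2: 'q'=='q', pos 3: 'i'=='i', pos 4: 'm'!='g', pos 5: 'z'=='z', pos 6: 'z'=='z', pos 7: 'e'=='e'
Differing positions: 1
Hamming distance: 1


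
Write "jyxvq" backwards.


Input string: 'jyxvq'
Operation: reverse character order
Original order: 'j' -> 'y' -> 'x' -> 'v' -> 'q'
Reversed order: 'q' -> 'v' -> 'x' -> 'y' -> 'j'
Result: qvxyj


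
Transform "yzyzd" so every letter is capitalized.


Input string: 'yzyzd'
Operation: convert each letter to uppercase
Mapping: 'y'->'Y', 'z'->'Z', 'y'->'Y', 'z'->'Z', 'd'->'D'
Result: YZYZD


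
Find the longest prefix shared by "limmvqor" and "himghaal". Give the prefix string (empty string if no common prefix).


String 1: 'limmvqor'
String 2: 'himghaal'
Compare position by position:
pos 0: 'l' vs 'h' differ -> stop
Longest common prefix: "" (length 0)


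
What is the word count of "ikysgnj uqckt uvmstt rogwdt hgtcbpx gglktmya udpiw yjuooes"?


Input string: 'ikysgnj uqckt uvmstt rogwdt hgtcbpx gglktmya udpiw yjuooes'
Operation: split by spaces
Words found: 'ikysgnj', 'uqckt', 'uvmstt', 'rogwdt', 'hgtcbpx', 'gglktmya', 'udpiw', 'yjuooes'
Word count: 8


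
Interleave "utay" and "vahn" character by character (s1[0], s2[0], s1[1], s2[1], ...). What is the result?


String 1: 'utay'
String 2: 'vahn'
Operation: alternate characters
Pairs: 'u'+'v', 't'+'a', 'a'+'h', 'y'+'n'
Result: uvtaahyn


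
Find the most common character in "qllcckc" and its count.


Input: 'qllcckc'
Operation: tally each character
Counts: 'c':3, 'k':1, 'l':2, 'q':1
Maximum: 'c' appears 3 times


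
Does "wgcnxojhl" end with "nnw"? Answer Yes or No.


Input string: 'wgcnxojhl'
Suffix to check: 'nnw'
Last 3 characters of input: 'jhl'
Match: False
Result: No


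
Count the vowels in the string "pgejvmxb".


Input string: 'pgejvmxb'
Operation: count vowels (a, e, i, o, u)
Scan: s[0]='p', s[1]='g', s[2]='e' (vowel), s[3]='j', s[4]='v', s[5]='m', s[6]='x', s[7]='b'
Vowels found: 1
Result: 1


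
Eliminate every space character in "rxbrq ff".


Input string: 'rxbrq ff'
Operation: remove all spaces
Words: 'rxbrq', 'ff'
Join without spaces: rxbrqff


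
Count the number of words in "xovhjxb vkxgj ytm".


Input string: 'xovhjxb vkxgj ytm'
Operation: split by spaces
Words found: 'xovhjxb', 'vkxgj', 'ytm'
Word count: 3


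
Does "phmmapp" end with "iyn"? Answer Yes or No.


Input string: 'phmmapp'
Suffix to check: 'iyn'
Last 3 characters of input: 'app'
Match: False
Result: No


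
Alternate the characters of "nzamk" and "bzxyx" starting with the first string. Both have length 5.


String 1: 'nzamk'
String 2: 'bzxyx'
Operation: alternate characters
Pairs: 'n'+'b', 'z'+'z', 'a'+'x', 'm'+'y', 'k'+'x'
Result: nbzzaxmykx


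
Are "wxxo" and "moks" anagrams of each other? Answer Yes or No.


String 1: 'wxxo' -> sorted: 'owxx'
String 2: 'moks' -> sorted: 'kmos'
Compare sorted forms: 'owxx' != 'kmos'
Anagram: No


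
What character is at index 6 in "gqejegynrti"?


Input string: 'gqejegynrti'
Operation: get character at index 6
Index mapping: s[0]='g', s[1]='q', s[2]='e', s[3]='j', s[4]='e', s[5]='g', s[6]='y'
Result: 'y'


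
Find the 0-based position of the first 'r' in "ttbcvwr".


Input string: 'ttbcvwr'
Target: 'r'
Scanning left to right: s[0]='t', s[1]='t', s[2]='b', s[3]='c', s[4]='v', s[5]='w', s[6]='r'
First match at index: 6


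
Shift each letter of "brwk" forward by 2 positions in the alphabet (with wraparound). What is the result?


Input: 'brwk', shift = 2
Operation: for each letter, (position + 2) mod 26
Mapping: 'b'(1+2=3)->'d', 'r'(17+2=19)->'t', 'w'(22+2=24)->'y', 'k'(10+2=12)->'m'
Result: dtym


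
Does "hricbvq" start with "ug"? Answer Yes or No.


Input string: 'hricbvq'
Prefix to check: 'ug'
First 2 characters of input: 'hr'
Match: False
Result: No


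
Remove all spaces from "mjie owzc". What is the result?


Input string: 'mjie owzc'
Operation: remove all spaces
Words: 'mjie', 'owzc'
Join without spaces: mjieowzc


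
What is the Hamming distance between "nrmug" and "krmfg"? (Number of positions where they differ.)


String 1: 'nrmug'
String 2: 'krmfg'
Compare each position: pos 0: 'n'!='k', pos 1: 'r'=='r', pos 2: 'm'=='m', pos 3: 'u'!='f', pos 4: 'g'=='g'
Differing positions: 2
Hamming distance: 2


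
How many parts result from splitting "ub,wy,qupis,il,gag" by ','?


Input string: 'ub,wy,qupis,il,gag'
Delimiter: ','
Split result: 'ub', 'wy', 'qupis', 'il', 'gag'
Number of parts: 5


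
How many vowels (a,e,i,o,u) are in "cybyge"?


Input string: 'cybyge'
Operation: count vowels (a, e, i, o, u)
Scan: s[0]='c', s[1]='y', s[2]='b', s[3]='y', s[4]='g', s[5]='e' (vowel)
Vowels found: 1
Result: 1


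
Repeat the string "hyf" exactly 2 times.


Input string: 'hyf'
Operation: repeat 2 times
Concatenation: 'hyf' + 'hyf'
Result: hyfhyf


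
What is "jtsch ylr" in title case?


Input string: 'jtsch ylr'
Operation: capitalize first letter of each word
Word transformations: 'jtsch'->'Jtsch', 'ylr'->'Ylr'
Result: Jtsch Ylr


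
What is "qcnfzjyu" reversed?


Input string: 'qcnfzjyu'
Operation: reverse character order
Original order: 'q' -> 'c' -> 'n' -> 'f' -> 'z' -> 'j' -> 'y' -> 'u'
Reversed order: 'u' -> 'y' -> 'j' -> 'z' -> 'f' -> 'n' -> 'c' -> 'q'
Result: uyjzfncq


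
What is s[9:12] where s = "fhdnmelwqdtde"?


Input string: 'fhdnmelwqdtde'
Operation: slice [9:12]
Extract characters: s[9]='d', s[10]='t', s[11]='d'
Result: dtd


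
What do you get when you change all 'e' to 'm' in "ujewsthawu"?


Input string: 'ujewsthawu'
Operation: replace 'e' with 'm'
Positions of 'e': 2
After replacement: ujmwsthawu


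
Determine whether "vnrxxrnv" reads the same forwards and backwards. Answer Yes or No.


Input string: 'vnrxxrnv'
Reversed: 'vnrxxrnv'
Compare pairs: s[0]='v' vs s[7]='v' (match), s[1]='n' vs s[6]='n' (match), s[2]='r' vs s[5]='r' (match), s[3]='x' vs s[4]='x' (match)
Palindrome: Yes


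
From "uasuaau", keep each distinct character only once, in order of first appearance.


Input: 'uasuaau'
Operation: keep first occurrence of each character
Scan: s[0]='u' new -> keep; s[1]='a' new -> keep; s[2]='s' new -> keep; s[3]='u' seen -> skip; s[4]='a' seen -> skip; s[5]='a' seen -> skip; s[6]='u' seen -> skip
Result: uas


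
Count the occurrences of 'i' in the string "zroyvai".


Input string: 'zroyvai'
Target character: 'i'
Scan each position: s[6]='i'
Matches found at indices: 6
Total: 1


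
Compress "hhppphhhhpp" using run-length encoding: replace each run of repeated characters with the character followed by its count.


Input: 'hhppphhhhpp'
Operation: identify consecutive runs
Runs: 'hh' -> h2, 'ppp' -> p3, 'hhhh' -> h4, 'pp' -> p2
Encoded: h2p3h4p2


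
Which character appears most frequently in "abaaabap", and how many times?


Input: 'abaaabap'
Operation: tally each character
Counts: 'a':5, 'b':2, 'p':1
Maximum: 'a' appears 5 times


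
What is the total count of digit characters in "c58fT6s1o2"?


Input string: 'c58fT6s1o2'
Operation: count digit characters (0-9)
Scan: 'c', '5'(digit), '8'(digit), 'f', 'T', '6'(digit), 's', '1'(digit), 'o', '2'(digit)
Digits found: 5
Result: 5


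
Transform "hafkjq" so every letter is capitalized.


Input string: 'hafkjq'
Operation: convert each letter to uppercase
Mapping: 'h'->'H', 'a'->'A', 'f'->'F', 'k'->'K', 'j'->'J', 'q'->'Q'
Result: HAFKJQ


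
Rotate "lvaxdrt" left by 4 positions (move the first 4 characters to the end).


Input: 'lvaxdrt', shift = 4
Operation: split at index 4 and swap parts
Front part s[0:4] = 'lvax'
Back part s[4:] = 'drt'
Rotated = back + front = 'drt' + 'lvax'
Result: drtlvax


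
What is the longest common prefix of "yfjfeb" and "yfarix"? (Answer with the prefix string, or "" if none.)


String 1: 'yfjfeb'
String 2: 'yfarix'
Compare position by position:
pos 0: 'y' vs 'y' match
pos 1: 'f' vs 'f' match
pos 2: 'j' vs 'a' differ -> stop
Longest common prefix: "yf" (length 2)


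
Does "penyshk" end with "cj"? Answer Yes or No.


Input string: 'penyshk'
Suffix to check: 'cj'
Last 2 characters of input: 'hk'
Match: False
Result: No


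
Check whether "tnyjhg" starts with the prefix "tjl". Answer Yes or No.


Input string: 'tnyjhg'
Prefix to check: 'tjl'
First 3 characters of input: 'tny'
Match: False
Result: No


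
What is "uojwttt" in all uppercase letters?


Input string: 'uojwttt'
Operation: convert each letter to uppercase
Mapping: 'u'->'U', 'o'->'O', 'j'->'J', 'w'->'W', 't'->'T', 't'->'T', 't'->'T'
Result: UOJWTTT


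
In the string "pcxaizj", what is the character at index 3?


Input string: 'pcxaizj'
Operation: get character at index 3
Index mapping: s[0]='p', s[1]='c', s[2]='x', s[3]='a'
Result: 'a'


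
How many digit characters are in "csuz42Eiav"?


Input string: 'csuz42Eiav'
Operation: count digit characters (0-9)
Scan: 'c', 's', 'u', 'z', '4'(digit), '2'(digit), 'E', 'i', 'a', 'v'
Digits found: 2
Result: 2


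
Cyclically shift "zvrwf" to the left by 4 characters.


Input: 'zvrwf', shift = 4
Operation: split at index 4 and swap parts
Front part s[0:4] = 'zvrw'
Back part s[4:] = 'f'
Rotated = back + front = 'f' + 'zvrw'
Result: fzvrw


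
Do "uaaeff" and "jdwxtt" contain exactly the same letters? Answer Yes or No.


String 1: 'uaaeff' -> sorted: 'aaeffu'
String 2: 'jdwxtt' -> sorted: 'djttwx'
Compare sorted forms: 'aaeffu' != 'djttwx'
Anagram: No


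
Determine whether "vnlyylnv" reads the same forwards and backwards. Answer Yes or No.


Input string: 'vnlyylnv'
Reversed: 'vnlyylnv'
Compare pairs: s[0]='v' vs s[7]='v' (match), s[1]='n' vs s[6]='n' (match), s[2]='l' vs s[5]='l' (match), s[3]='y' vs s[4]='y' (match)
Palindrome: Yes


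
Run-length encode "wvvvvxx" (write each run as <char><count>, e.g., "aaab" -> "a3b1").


Input: 'wvvvvxx'
Operation: identify consecutive runs
Runs: 'w' -> w1, 'vvvv' -> v4, 'xx' -> x2
Encoded: w1v4x2


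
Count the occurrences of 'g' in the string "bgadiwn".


Input string: 'bgadiwn'
Target character: 'g'
Scan each position: s[1]='g'
Matches found at indices: 1
Total: 1


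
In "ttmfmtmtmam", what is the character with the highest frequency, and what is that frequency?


Input: 'ttmfmtmtmam'
Operation: tally each character
Counts: 'a':1, 'f':1, 'm':5, 't':4
Maximum: 'm' appears 5 times


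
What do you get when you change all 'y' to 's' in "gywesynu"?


Input string: 'gywesynu'
Operation: replace 'y' with 's'
Positions of 'y': 1, 5
After replacement: gswessnu


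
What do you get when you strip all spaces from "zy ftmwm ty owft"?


Input string: 'zy ftmwm ty owft'
Operation: remove all spaces
Words: 'zy', 'ftmwm', 'ty', 'owft'
Join without spaces: zyftmwmtyowft


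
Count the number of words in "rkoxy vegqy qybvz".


Input string: 'rkoxy vegqy qybvz'
Operation: split by spaces
Words found: 'rkoxy', 'vegqy', 'qybvz'
Word count: 3


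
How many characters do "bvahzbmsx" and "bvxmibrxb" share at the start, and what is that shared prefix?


String 1: 'bvahzbmsx'
String 2: 'bvxmibrxb'
Compare position by position:
pos 0: 'b' vs 'b' match
pos 1: 'v' vs 'v' match
pos 2: 'a' vs 'x' differ -> stop
Longest common prefix: "bv" (length 2)


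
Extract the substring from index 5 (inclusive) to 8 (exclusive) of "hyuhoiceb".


Input string: 'hyuhoiceb'
Operation: slice [5:8]
Extract characters: s[5]='i', s[6]='c', s[7]='e'
Result: ice


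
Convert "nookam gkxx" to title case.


Input string: 'nookam gkxx'
Operation: capitalize first letter of each word
Word transformations: 'nookam'->'Nookam', 'gkxx'->'Gkxx'
Result: Nookam Gkxx


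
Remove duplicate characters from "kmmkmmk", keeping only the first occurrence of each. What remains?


Input: 'kmmkmmk'
Operation: keep first occurrence of each character
Scan: s[0]='k' new -> keep; s[1]='m' new -> keep; s[2]='m' seen -> skip; s[3]='k' seen -> skip; s[4]='m' seen -> skip; s[5]='m' seen -> skip; s[6]='k' seen -> skip
Result: km


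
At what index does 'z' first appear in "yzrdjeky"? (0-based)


Input string: 'yzrdjeky'
Target: 'z'
Scanning left to right: s[0]='y', s[1]='z'
First match at index: 1


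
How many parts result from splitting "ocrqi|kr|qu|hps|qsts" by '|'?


Input string: 'ocrqi|kr|qu|hps|qsts'
Delimiter: '|'
Split result: 'ocrqi', 'kr', 'qu', 'hps', 'qsts'
Number of parts: 5


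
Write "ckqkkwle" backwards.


Input string: 'ckqkkwle'
Operation: reverse character order
Original order: 'c' -> 'k' -> 'q' -> 'k' -> 'k' -> 'w' -> 'l' -> 'e'
Reversed order: 'e' -> 'l' -> 'w' -> 'k' -> 'k' -> 'q' -> 'k' -> 'c'
Result: elwkkqkc


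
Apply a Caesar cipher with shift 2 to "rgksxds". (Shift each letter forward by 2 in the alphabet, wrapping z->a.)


Input: 'rgksxds', shift = 2
Operation: for each letter, (position + 2) mod 26
Mapping: 'r'(17+2=19)->'t', 'g'(6+2=8)->'i', 'k'(10+2=12)->'m', 's'(18+2=20)->'u', 'x'(23+2=25)->'z', 'd'(3+2=5)->'f', 's'(18+2=20)->'u'
Result: timuzfu


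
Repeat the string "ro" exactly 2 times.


Input string: 'ro'
Operation: repeat 2 times
Concatenation: 'ro' + 'ro'
Result: roro


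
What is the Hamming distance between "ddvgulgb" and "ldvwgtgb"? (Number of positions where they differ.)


String 1: 'ddvgulgb'
String 2: 'ldvwgtgb'
Compare each position: pos 0: 'd'!='l', pos 1: 'd'=='d', pos 2: 'v'=='v', pos 3: 'g'!='w', pos 4: 'u'!='g', pos 5: 'l'!='t', pos 6: 'g'=='g', pos 7: 'b'=='b'
Differing positions: 4
Hamming distance: 4


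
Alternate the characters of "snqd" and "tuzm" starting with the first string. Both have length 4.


String 1: 'snqd'
String 2: 'tuzm'
Operation: alternate characters
Pairs: 's'+'t', 'n'+'u', 'q'+'z', 'd'+'m'
Result: stnuqzdm


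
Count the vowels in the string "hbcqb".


Input string: 'hbcqb'
Operation: count vowels (a, e, i, o, u)
Scan: s[0]='h', s[1]='b', s[2]='c', s[3]='q', s[4]='b'
Vowels found: 0
Result: 0


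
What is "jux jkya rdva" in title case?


Input string: 'jux jkya rdva'
Operation: capitalize first letter of each word
Word transformations: 'jux'->'Jux', 'jkya'->'Jkya', 'rdva'->'Rdva'
Result: Jux Jkya Rdva


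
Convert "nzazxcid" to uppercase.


Input string: 'nzazxcid'
Operation: convert each letter to uppercase
Mapping: 'n'->'N', 'z'->'Z', 'a'->'A', 'z'->'Z', 'x'->'X', 'c'->'C', 'i'->'I', 'd'->'D'
Result: NZAZXCID


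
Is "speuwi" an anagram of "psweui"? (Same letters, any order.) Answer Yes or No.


String 1: 'psweui' -> sorted: 'eipsuw'
String 2: 'speuwi' -> sorted: 'eipsuw'
Compare sorted forms: 'eipsuw' == 'eipsuw'
Anagram: Yes


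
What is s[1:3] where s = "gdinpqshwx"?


Input string: 'gdinpqshwx'
Operation: slice [1:3]
Extract characters: s[1]='d', s[2]='i'
Result: di


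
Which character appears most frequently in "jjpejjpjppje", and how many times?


Input: 'jjpejjpjppje'
Operation: tally each character
Counts: 'e':2, 'j':6, 'p':4
Maximum: 'j' appears 6 times


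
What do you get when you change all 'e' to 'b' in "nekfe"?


Input string: 'nekfe'
Operation: replace 'e' with 'b'
Positions of 'e': 1, 4
After replacement: nbkfb


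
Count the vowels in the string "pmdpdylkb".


Input string: 'pmdpdylkb'
Operation: count vowels (a, e, i, o, u)
Scan: s[0]='p', s[1]='m', s[2]='d', s[3]='p', s[4]='d', s[5]='y', s[6]='l', s[7]='k', s[8]='b'
Vowels found: 0
Result: 0


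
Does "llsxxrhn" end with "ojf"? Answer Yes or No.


Input string: 'llsxxrhn'
Suffix to check: 'ojf'
Last 3 characters of input: 'rhn'
Match: False
Result: No


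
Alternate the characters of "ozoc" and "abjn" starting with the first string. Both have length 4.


String 1: 'ozoc'
String 2: 'abjn'
Operation: alternate characters
Pairs: 'o'+'a', 'z'+'b', 'o'+'j', 'c'+'n'
Result: oazbojcn


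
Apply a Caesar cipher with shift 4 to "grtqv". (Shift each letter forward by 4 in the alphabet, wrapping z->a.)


Input: 'grtqv', shift = 4
Operation: for each letter, (position + 4) mod 26
Mapping: 'g'(6+4=10)->'k', 'r'(17+4=21)->'v', 't'(19+4=23)->'x', 'q'(16+4=20)->'u', 'v'(21+4=25)->'z'
Result: kvxuz


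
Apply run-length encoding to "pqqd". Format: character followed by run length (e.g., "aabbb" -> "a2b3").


Input: 'pqqd'
Operation: identify consecutive runs
Runs: 'p' -> p1, 'qq' -> q2, 'd' -> d1
Encoded: p1q2d1


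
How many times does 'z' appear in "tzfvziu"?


Input string: 'tzfvziu'
Target character: 'z'
Scan each position: s[1]='z', s[4]='z'
Matches found at indices: 1, 4
Total: 2


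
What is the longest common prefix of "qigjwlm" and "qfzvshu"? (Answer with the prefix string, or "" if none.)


String 1: 'qigjwlm'
String 2: 'qfzvshu'
Compare position by position:
pos 0: 'q' vs 'q' match
pos 1: 'i' vs 'f' differ -> stop
Longest common prefix: "q" (length 1)


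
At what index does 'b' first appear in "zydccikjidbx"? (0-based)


Input string: 'zydccikjidbx'
Target: 'b'
Scanning left to right: s[0]='z', s[1]='y', s[2]='d', s[3]='c', s[4]='c', s[5]='i', s[6]='k', s[7]='j', s[8]='i', s[9]='d', s[10]='b'
First match at index: 10


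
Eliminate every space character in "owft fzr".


Input string: 'owft fzr'
Operation: remove all spaces
Words: 'owft', 'fzr'
Join without spaces: owftfzr


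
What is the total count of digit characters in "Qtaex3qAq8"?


Input string: 'Qtaex3qAq8'
Operation: count digit characters (0-9)
Scan: 'Q', 't', 'a', 'e', 'x', '3'(digit), 'q', 'A', 'q', '8'(digit)
Digits found: 2
Result: 2


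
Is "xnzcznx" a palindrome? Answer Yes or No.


Input string: 'xnzcznx'
Reversed: 'xnzcznx'
Compare pairs: s[0]='x' vs s[6]='x' (match), s[1]='n' vs s[5]='n' (match), s[2]='z' vs s[4]='z' (match)
Palindrome: Yes


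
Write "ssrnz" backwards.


Input string: 'ssrnz'
Operation: reverse character order
Original order: 's' -> 's' -> 'r' -> 'n' -> 'z'
Reversed order: 'z' -> 'n' -> 'r' -> 's' -> 's'
Result: znrss


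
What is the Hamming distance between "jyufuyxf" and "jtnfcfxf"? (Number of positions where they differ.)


String 1: 'jyufuyxf'
String 2: 'jtnfcfxf'
Compare each position: pos 0: 'j'=='j', pos 1: 'y'!='t', pos 2: 'u'!='n', pos 3: 'f'=='f', pos 4: 'u'!='c', pos 5: 'y'!='f', pos 6: 'x'=='x', pos 7: 'f'=='f'
Differing positions: 4
Hamming distance: 4


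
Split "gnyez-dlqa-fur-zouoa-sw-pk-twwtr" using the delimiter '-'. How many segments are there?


Input string: 'gnyez-dlqa-fur-zouoa-sw-pk-twwtr'
Delimiter: '-'
Split result: 'gnyez', 'dlqa', 'fur', 'zouoa', 'sw', 'pk', 'twwtr'
Number of parts: 7


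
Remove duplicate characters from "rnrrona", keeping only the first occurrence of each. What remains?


Input: 'rnrrona'
Operation: keep first occurrence of each character
Scan: s[0]='r' new -> keep; s[1]='n' new -> keep; s[2]='r' seen -> skip; s[3]='r' seen -> skip; s[4]='o' new -> keep; s[5]='n' seen -> skip; s[6]='a' new -> keep
Result: rnoa


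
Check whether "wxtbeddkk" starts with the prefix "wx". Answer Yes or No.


Input string: 'wxtbeddkk'
Prefix to check: 'wx'
First 2 characters of input: 'wx'
Match: True
Result: Yes


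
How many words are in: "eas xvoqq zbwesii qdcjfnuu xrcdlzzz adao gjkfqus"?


Input string: 'eas xvoqq zbwesii qdcjfnuu xrcdlzzz adao gjkfqus'
Operation: split by spaces
Words found: 'eas', 'xvoqq', 'zbwesii', 'qdcjfnuu', 'xrcdlzzz', 'adao', 'gjkfqus'
Word count: 7


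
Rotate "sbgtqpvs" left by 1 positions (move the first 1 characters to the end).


Input: 'sbgtqpvs', shift = 1
Operation: split at index 1 and swap parts
Front part s[0:1] = 's'
Back part s[1:] = 'bgtqpvs'
Rotated = back + front = 'bgtqpvs' + 's'
Result: bgtqpvss


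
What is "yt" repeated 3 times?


Input string: 'yt'
Operation: repeat 3 times
Concatenation: 'yt' + 'yt' + 'yt'
Result: ytytyt


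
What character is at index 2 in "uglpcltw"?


Input string: 'uglpcltw'
Operation: get character at index 2
Index mapping: s[0]='u', s[1]='g', s[2]='l'
Result: 'l'


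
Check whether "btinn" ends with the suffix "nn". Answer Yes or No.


Input string: 'btinn'
Suffix to check: 'nn'
Last 2 characters of input: 'nn'
Match: True
Result: Yes


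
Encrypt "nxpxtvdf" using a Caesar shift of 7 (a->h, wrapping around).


Input: 'nxpxtvdf', shift = 7
Operation: for each letter, (position + 7) mod 26
Mapping: 'n'(13+7=20)->'u', 'x'(23+7=30, 30 mod 26=4)->'e', 'p'(15+7=22)->'w', 'x'(23+7=30, 30 mod 26=4)->'e', 't'(19+7=26, 26 mod 26=0)->'a', 'v'(21+7=28, 28 mod 26=2)->'c', 'd'(3+7=10)->'k', 'f'(5+7=12)->'m'
Result: ueweackm


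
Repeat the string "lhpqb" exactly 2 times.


Input string: 'lhpqb'
Operation: repeat 2 times
Concatenation: 'lhpqb' + 'lhpqb'
Result: lhpqblhpqb


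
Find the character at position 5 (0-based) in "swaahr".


Input string: 'swaahr'
Operation: get character at index 5
Index mapping: s[0]='s', s[1]='w', s[2]='a', s[3]='a', s[4]='h', s[5]='r'
Result: 'r'


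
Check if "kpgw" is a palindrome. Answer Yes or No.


Input string: 'kpgw'
Reversed: 'wgpk'
Compare pairs: s[0]='k' vs s[3]='w' (mismatch), s[1]='p' vs s[2]='g' (mismatch)
Palindrome: No


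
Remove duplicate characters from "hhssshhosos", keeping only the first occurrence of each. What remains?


Input: 'hhssshhosos'
Operation: keep first occurrence of each character
Scan: s[0]='h' new -> keep; s[1]='h' seen -> skip; s[2]='s' new -> keep; s[3]='s' seen -> skip; s[4]='s' seen -> skip; s[5]='h' seen -> skip; s[6]='h' seen -> skip; s[7]='o' new -> keep; s[8]='s' seen -> skip; s[9]='o' seen -> skip; s[10]='s' seen -> skip
Result: hso


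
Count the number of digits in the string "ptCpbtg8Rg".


Input string: 'ptCpbtg8Rg'
Operation: count digit characters (0-9)
Scan: 'p', 't', 'C', 'p', 'b', 't', 'g', '8'(digit), 'R', 'g'
Digits found: 1
Result: 1


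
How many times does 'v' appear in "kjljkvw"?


Input string: 'kjljkvw'
Target character: 'v'
Scan each position: s[5]='v'
Matches found at indices: 5
Total: 1


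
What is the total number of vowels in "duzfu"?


Input string: 'duzfu'
Operation: count vowels (a, e, i, o, u)
Scan: s[0]='d', s[1]='u' (vowel), s[2]='z', s[3]='f', s[4]='u' (vowel)
Vowels found: 2
Result: 2


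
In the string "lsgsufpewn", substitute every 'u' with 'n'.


Input string: 'lsgsufpewn'
Operation: replace 'u' with 'n'
Positions of 'u': 4
After replacement: lsgsnfpewn


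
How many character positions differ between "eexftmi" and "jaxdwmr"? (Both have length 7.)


String 1: 'eexftmi'
String 2: 'jaxdwmr'
Compare each position: pos 0: 'e'!='j', pos 1: 'e'!='a', pos 2: 'x'=='x', pos 3: 'f'!='d', pos 4: 't'!='w', pos 5: 'm'=='m', pos 6: 'i'!='r'
Differing positions: 5
Hamming distance: 5


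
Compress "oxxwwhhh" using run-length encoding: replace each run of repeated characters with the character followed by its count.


Input: 'oxxwwhhh'
Operation: identify consecutive runs
Runs: 'o' -> o1, 'xx' -> x2, 'ww' -> w2, 'hhh' -> h3
Encoded: o1x2w2h3


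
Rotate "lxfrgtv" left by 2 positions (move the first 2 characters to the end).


Input: 'lxfrgtv', shift = 2
Operation: split at index 2 and swap parts
Front part s[0:2] = 'lx'
Back part s[2:] = 'frgtv'
Rotated = back + front = 'frgtv' + 'lx'
Result: frgtvlx


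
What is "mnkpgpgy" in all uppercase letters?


Input string: 'mnkpgpgy'
Operation: convert each letter to uppercase
Mapping: 'm'->'M', 'n'->'N', 'k'->'K', 'p'->'P', 'g'->'G', 'p'->'P', 'g'->'G', 'y'->'Y'
Result: MNKPGPGY


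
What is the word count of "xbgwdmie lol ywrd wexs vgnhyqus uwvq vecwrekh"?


Input string: 'xbgwdmie lol ywrd wexs vgnhyqus uwvq vecwrekh'
Operation: split by spaces
Words found: 'xbgwdmie', 'lol', 'ywrd', 'wexs', 'vgnhyqus', 'uwvq', 'vecwrekh'
Word count: 7


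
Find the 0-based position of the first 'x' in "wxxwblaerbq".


Input string: 'wxxwblaerbq'
Target: 'x'
Scanning left to right: s[0]='w', s[1]='x'
First match at index: 1


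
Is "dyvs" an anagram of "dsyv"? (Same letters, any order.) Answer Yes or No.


String 1: 'dsyv' -> sorted: 'dsvy'
String 2: 'dyvs' -> sorted: 'dsvy'
Compare sorted forms: 'dsvy' == 'dsvy'
Anagram: Yes


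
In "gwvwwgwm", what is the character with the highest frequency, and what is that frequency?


Input: 'gwvwwgwm'
Operation: tally each character
Counts: 'g':2, 'm':1, 'v':1, 'w':4
Maximum: 'w' appears 4 times


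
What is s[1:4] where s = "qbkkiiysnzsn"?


Input string: 'qbkkiiysnzsn'
Operation: slice [1:4]
Extract characters: s[1]='b', s[2]='k', s[3]='k'
Result: bkk


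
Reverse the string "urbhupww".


Input string: 'urbhupww'
Operation: reverse character order
Original order: 'u' -> 'r' -> 'b' -> 'h' -> 'u' -> 'p' -> 'w' -> 'w'
Reversed order: 'w' -> 'w' -> 'p' -> 'u' -> 'h' -> 'b' -> 'r' -> 'u'
Result: wwpuhbru


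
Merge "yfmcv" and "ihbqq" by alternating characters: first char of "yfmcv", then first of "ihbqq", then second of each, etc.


String 1: 'yfmcv'
String 2: 'ihbqq'
Operation: alternate characters
Pairs: 'y'+'i', 'f'+'h', 'm'+'b', 'c'+'q', 'v'+'q'
Result: yifhmbcqvq


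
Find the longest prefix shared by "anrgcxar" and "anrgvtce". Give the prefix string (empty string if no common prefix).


String 1: 'anrgcxar'
String 2: 'anrgvtce'
Compare position by position:
pos 0: 'a' vs 'a' match
pos 1: 'n' vs 'n' match
pos 2: 'r' vs 'r' match
pos 3: 'g' vs 'g' match
pos 4: 'c' vs 'v' differ -> stop
Longest common prefix: "anrg" (length 4)


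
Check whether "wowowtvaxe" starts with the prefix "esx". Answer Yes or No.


Input string: 'wowowtvaxe'
Prefix to check: 'esx'
First 3 characters of input: 'wow'
Match: False
Result: No


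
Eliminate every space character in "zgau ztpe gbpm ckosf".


Input string: 'zgau ztpe gbpm ckosf'
Operation: remove all spaces
Words: 'zgau', 'ztpe', 'gbpm', 'ckosf'
Join without spaces: zgauztpegbpmckosf


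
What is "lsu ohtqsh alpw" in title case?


Input string: 'lsu ohtqsh alpw'
Operation: capitalize first letter of each word
Word transformations: 'lsu'->'Lsu', 'ohtqsh'->'Ohtqsh', 'alpw'->'Alpw'
Result: Lsu Ohtqsh Alpw


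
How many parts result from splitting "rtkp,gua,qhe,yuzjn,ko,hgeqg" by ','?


Input string: 'rtkp,gua,qhe,yuzjn,ko,hgeqg'
Delimiter: ','
Split result: 'rtkp', 'gua', 'qhe', 'yuzjn', 'ko', 'hgeqg'
Number of parts: 6


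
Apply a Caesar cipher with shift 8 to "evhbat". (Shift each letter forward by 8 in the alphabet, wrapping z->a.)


Input: 'evhbat', shift = 8
Operation: for each letter, (position + 8) mod 26
Mapping: 'e'(4+8=12)->'m', 'v'(21+8=29, 29 mod 26=3)->'d', 'h'(7+8=15)->'p', 'b'(1+8=9)->'j', 'a'(0+8=8)->'i', 't'(19+8=27, 27 mod 26=1)->'b'
Result: mdpjib


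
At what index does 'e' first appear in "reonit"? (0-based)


Input string: 'reonit'
Target: 'e'
Scanning left to right: s[0]='r', s[1]='e'
First match at index: 1


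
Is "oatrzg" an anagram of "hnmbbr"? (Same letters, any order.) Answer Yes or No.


String 1: 'hnmbbr' -> sorted: 'bbhmnr'
String 2: 'oatrzg' -> sorted: 'agortz'
Compare sorted forms: 'bbhmnr' != 'agortz'
Anagram: No


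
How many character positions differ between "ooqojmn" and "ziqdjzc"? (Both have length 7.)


String 1: 'ooqojmn'
String 2: 'ziqdjzc'
Compare each position: pos 0: 'o'!='z', pos 1: 'o'!='i', pos 2: 'q'=='q', pos 3: 'o'!='d', pos 4: 'j'=='j', pos 5: 'm'!='z', pos 6: 'n'!='c'
Differing positions: 5
Hamming distance: 5


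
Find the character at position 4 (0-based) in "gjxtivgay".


Input string: 'gjxtivgay'
Operation: get character at index 4
Index mapping: s[0]='g', s[1]='j', s[2]='x', s[3]='t', s[4]='i'
Result: 'i'


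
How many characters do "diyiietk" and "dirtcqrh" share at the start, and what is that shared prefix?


String 1: 'diyiietk'
String 2: 'dirtcqrh'
Compare position by position:
pos 0: 'd' vs 'd' match
pos 1: 'i' vs 'i' match
pos 2: 'y' vs 'r' differ -> stop
Longest common prefix: "di" (length 2)


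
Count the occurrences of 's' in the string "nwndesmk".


Input string: 'nwndesmk'
Target character: 's'
Scan each position: s[5]='s'
Matches found at indices: 5
Total: 1


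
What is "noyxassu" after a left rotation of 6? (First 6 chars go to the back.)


Input: 'noyxassu', shift = 6
Operation: split at index 6 and swap parts
Front part s[0:6] = 'noyxas'
Back part s[6:] = 'su'
Rotated = back + front = 'su' + 'noyxas'
Result: sunoyxas


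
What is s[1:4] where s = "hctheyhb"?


Input string: 'hctheyhb'
Operation: slice [1:4]
Extract characters: s[1]='c', s[2]='t', s[3]='h'
Result: cth


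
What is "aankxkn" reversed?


Input string: 'aankxkn'
Operation: reverse character order
Original order: 'a' -> 'a' -> 'n' -> 'k' -> 'x' -> 'k' -> 'n'
Reversed order: 'n' -> 'k' -> 'x' -> 'k' -> 'n' -> 'a' -> 'a'
Result: nkxknaa


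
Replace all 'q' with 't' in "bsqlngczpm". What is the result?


Input string: 'bsqlngczpm'
Operation: replace 'q' with 't'
Positions of 'q': 2
After replacement: bstlngczpm


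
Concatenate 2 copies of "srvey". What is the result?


Input string: 'srvey'
Operation: repeat 2 times
Concatenation: 'srvey' + 'srvey'
Result: srveysrvey


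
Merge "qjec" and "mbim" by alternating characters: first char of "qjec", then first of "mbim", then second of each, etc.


String 1: 'qjec'
String 2: 'mbim'
Operation: alternate characters
Pairs: 'q'+'m', 'j'+'b', 'e'+'i', 'c'+'m'
Result: qmjbeicm


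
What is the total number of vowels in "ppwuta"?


Input string: 'ppwuta'
Operation: count vowels (a, e, i, o, u)
Scan: s[0]='p', s[1]='p', s[2]='w', s[3]='u' (vowel), s[4]='t', s[5]='a' (vowel)
Vowels found: 2
Result: 2


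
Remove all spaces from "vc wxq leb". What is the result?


Input string: 'vc wxq leb'
Operation: remove all spaces
Words: 'vc', 'wxq', 'leb'
Join without spaces: vcwxqleb


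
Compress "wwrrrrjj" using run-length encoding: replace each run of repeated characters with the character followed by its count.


Input: 'wwrrrrjj'
Operation: identify consecutive runs
Runs: 'ww' -> w2, 'rrrr' -> r4, 'jj' -> j2
Encoded: w2r4j2


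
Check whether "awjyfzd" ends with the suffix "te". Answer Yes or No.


Input string: 'awjyfzd'
Suffix to check: 'te'
Last 2 characters of input: 'zd'
Match: False
Result: No


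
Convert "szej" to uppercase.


Input string: 'szej'
Operation: convert each letter to uppercase
Mapping: 's'->'S', 'z'->'Z', 'e'->'E', 'j'->'J'
Result: SZEJ


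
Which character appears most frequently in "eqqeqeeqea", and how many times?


Input: 'eqqeqeeqea'
Operation: tally each character
Counts: 'a':1, 'e':5, 'q':4
Maximum: 'e' appears 5 times


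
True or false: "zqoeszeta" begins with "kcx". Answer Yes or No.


Input string: 'zqoeszeta'
Prefix to check: 'kcx'
First 3 characters of input: 'zqo'
Match: False
Result: No


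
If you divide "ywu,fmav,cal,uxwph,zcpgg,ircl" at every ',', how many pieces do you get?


Input string: 'ywu,fmav,cal,uxwph,zcpgg,ircl'
Delimiter: ','
Split result: 'ywu', 'fmav', 'cal', 'uxwph', 'zcpgg', 'ircl'
Number of parts: 6


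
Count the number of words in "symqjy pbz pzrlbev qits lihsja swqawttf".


Input string: 'symqjy pbz pzrlbev qits lihsja swqawttf'
Operation: split by spaces
Words found: 'symqjy', 'pbz', 'pzrlbev', 'qits', 'lihsja', 'swqawttf'
Word count: 6


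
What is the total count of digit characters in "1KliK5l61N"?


Input string: '1KliK5l61N'
Operation: count digit characters (0-9)
Scan: '1'(digit), 'K', 'l', 'i', 'K', '5'(digit), 'l', '6'(digit), '1'(digit), 'N'
Digits found: 4
Result: 4


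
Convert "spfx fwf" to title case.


Input string: 'spfx fwf'
Operation: capitalize first letter of each word
Word transformations: 'spfx'->'Spfx', 'fwf'->'Fwf'
Result: Spfx Fwf


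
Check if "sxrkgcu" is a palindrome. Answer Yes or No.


Input string: 'sxrkgcu'
Reversed: 'ucgkrxs'
Compare pairs: s[0]='s' vs s[6]='u' (mismatch), s[1]='x' vs s[5]='c' (mismatch), s[2]='r' vs s[4]='g' (mismatch)
Palindrome: No


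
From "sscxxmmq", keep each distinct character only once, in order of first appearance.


Input: 'sscxxmmq'
Operation: keep first occurrence of each character
Scan: s[0]='s' new -> keep; s[1]='s' seen -> skip; s[2]='c' new -> keep; s[3]='x' new -> keep; s[4]='x' seen -> skip; s[5]='m' new -> keep; s[6]='m' seen -> skip; s[7]='q' new -> keep
Result: scxmq


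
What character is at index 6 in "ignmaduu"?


Input string: 'ignmaduu'
Operation: get character at index 6
Index mapping: s[0]='i', s[1]='g', s[2]='n', s[3]='m', s[4]='a', s[5]='d', s[6]='u'
Result: 'u'


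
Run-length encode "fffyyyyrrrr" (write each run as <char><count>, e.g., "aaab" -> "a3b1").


Input: 'fffyyyyrrrr'
Operation: identify consecutive runs
Runs: 'fff' -> f3, 'yyyy' -> y4, 'rrrr' -> r4
Encoded: f3y4r4


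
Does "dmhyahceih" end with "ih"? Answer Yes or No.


Input string: 'dmhyahceih'
Suffix to check: 'ih'
Last 2 characters of input: 'ih'
Match: True
Result: Yes


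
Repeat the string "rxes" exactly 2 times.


Input string: 'rxes'
Operation: repeat 2 times
Concatenation: 'rxes' + 'rxes'
Result: rxesrxes


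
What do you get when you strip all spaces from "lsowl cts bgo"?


Input string: 'lsowl cts bgo'
Operation: remove all spaces
Words: 'lsowl', 'cts', 'bgo'
Join without spaces: lsowlctsbgo


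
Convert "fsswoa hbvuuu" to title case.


Input string: 'fsswoa hbvuuu'
Operation: capitalize first letter of each word
Word transformations: 'fsswoa'->'Fsswoa', 'hbvuuu'->'Hbvuuu'
Result: Fsswoa Hbvuuu


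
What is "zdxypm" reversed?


Input string: 'zdxypm'
Operation: reverse character order
Original order: 'z' -> 'd' -> 'x' -> 'y' -> 'p' -> 'm'
Reversed order: 'm' -> 'p' -> 'y' -> 'x' -> 'd' -> 'z'
Result: mpyxdz


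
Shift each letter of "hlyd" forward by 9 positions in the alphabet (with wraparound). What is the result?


Input: 'hlyd', shift = 9
Operation: for each letter, (position + 9) mod 26
Mapping: 'h'(7+9=16)->'q', 'l'(11+9=20)->'u', 'y'(24+9=33, 33 mod 26=7)->'h', 'd'(3+9=12)->'m'
Result: quhm


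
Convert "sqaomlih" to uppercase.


Input string: 'sqaomlih'
Operation: convert each letter to uppercase
Mapping: 's'->'S', 'q'->'Q', 'a'->'A', 'o'->'O', 'm'->'M', 'l'->'L', 'i'->'I', 'h'->'H'
Result: SQAOMLIH


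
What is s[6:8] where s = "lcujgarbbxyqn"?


Input string: 'lcujgarbbxyqn'
Operation: slice [6:8]
Extract characters: s[6]='r', s[7]='b'
Result: rb


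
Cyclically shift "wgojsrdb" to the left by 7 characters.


Input: 'wgojsrdb', shift = 7
Operation: split at index 7 and swap parts
Front part s[0:7] = 'wgojsrd'
Back part s[7:] = 'b'
Rotated = back + front = 'b' + 'wgojsrd'
Result: bwgojsrd


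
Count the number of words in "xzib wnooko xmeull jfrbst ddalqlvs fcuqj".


Input string: 'xzib wnooko xmeull jfrbst ddalqlvs fcuqj'
Operation: split by spaces
Words found: 'xzib', 'wnooko', 'xmeull', 'jfrbst', 'ddalqlvs', 'fcuqj'
Word count: 6


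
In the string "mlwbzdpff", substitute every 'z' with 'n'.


Input string: 'mlwbzdpff'
Operation: replace 'z' with 'n'
Positions of 'z': 4
After replacement: mlwbndpff


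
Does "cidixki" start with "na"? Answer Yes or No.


Input string: 'cidixki'
Prefix to check: 'na'
First 2 characters of input: 'ci'
Match: False
Result: No


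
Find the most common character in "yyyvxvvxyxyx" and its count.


Input: 'yyyvxvvxyxyx'
Operation: tally each character
Counts: 'v':3, 'x':4, 'y':5
Maximum: 'y' appears 5 times


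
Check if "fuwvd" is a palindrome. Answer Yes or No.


Input string: 'fuwvd'
Reversed: 'dvwuf'
Compare pairs: s[0]='f' vs s[4]='d' (mismatch), s[1]='u' vs s[3]='v' (mismatch)
Palindrome: No


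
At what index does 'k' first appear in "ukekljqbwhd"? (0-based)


Input string: 'ukekljqbwhd'
Target: 'k'
Scanning left to right: s[0]='u', s[1]='k'
First match at index: 1


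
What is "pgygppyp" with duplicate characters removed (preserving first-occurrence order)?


Input: 'pgygppyp'
Operation: keep first occurrence of each character
Scan: s[0]='p' new -> keep; s[1]='g' new -> keep; s[2]='y' new -> keep; s[3]='g' seen -> skip; s[4]='p' seen -> skip; s[5]='p' seen -> skip; s[6]='y' seen -> skip; s[7]='p' seen -> skip
Result: pgy
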